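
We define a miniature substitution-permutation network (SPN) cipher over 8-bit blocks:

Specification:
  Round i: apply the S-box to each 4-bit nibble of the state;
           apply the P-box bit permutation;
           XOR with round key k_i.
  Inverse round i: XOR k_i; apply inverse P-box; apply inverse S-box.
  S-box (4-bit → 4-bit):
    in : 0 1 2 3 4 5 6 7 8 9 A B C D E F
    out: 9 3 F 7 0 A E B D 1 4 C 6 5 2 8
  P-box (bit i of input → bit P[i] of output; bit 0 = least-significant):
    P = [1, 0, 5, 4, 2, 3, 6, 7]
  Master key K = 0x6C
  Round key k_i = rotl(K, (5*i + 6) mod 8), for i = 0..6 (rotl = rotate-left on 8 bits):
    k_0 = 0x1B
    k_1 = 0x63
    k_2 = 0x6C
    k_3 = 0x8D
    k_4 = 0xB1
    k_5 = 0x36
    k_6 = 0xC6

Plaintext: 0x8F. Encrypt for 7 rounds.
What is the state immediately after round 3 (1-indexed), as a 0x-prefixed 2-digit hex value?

0x10

s_0 = plaintext = 0x8F
s_1 = Round(s_0, k_0) = 0xCF
s_2 = Round(s_1, k_1) = 0x3B
s_3 = Round(s_2, k_2) = 0x10
s_4 = Round(s_3, k_3) = 0x93
s_5 = Round(s_4, k_4) = 0x96
s_6 = Round(s_5, k_5) = 0x03
s_7 = Round(s_6, k_6) = 0x61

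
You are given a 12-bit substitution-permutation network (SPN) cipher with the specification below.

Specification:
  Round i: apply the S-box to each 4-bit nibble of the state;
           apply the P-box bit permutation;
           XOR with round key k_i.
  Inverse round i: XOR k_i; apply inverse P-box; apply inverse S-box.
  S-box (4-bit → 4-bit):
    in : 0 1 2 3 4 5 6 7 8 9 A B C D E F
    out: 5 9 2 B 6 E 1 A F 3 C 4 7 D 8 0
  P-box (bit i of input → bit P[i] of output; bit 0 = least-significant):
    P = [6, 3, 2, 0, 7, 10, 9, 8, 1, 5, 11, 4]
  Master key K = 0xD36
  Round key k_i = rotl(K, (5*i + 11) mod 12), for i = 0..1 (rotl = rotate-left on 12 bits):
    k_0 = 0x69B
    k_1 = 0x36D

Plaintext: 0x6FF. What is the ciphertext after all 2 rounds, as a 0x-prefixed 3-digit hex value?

0x7A7

s_0 = plaintext = 0x6FF
s_1 = Round(s_0, k_0) = 0x699
s_2 = Round(s_1, k_1) = 0x7A7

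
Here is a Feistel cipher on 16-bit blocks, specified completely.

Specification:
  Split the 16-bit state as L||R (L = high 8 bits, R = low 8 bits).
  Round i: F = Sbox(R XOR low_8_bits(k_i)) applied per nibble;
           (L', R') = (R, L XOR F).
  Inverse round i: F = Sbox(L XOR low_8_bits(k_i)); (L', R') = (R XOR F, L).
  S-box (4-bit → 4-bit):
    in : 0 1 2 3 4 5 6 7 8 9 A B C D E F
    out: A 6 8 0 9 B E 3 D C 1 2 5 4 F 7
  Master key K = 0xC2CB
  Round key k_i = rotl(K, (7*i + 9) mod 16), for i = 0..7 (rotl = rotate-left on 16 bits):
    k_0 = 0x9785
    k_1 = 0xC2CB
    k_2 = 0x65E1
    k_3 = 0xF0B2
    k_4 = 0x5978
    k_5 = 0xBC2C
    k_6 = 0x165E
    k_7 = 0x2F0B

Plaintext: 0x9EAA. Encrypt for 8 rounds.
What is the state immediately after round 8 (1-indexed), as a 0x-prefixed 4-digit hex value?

s_0 = plaintext = 0x9EAA
s_1 = Round(s_0, k_0) = 0xAA19
s_2 = Round(s_1, k_1) = 0x19E2
s_3 = Round(s_2, k_2) = 0xE2B9
s_4 = Round(s_3, k_3) = 0xB940
s_5 = Round(s_4, k_4) = 0x40B4
s_6 = Round(s_5, k_5) = 0xB48D
s_7 = Round(s_6, k_6) = 0x8DF4
s_8 = Round(s_7, k_7) = 0xF4FA

0xF4FA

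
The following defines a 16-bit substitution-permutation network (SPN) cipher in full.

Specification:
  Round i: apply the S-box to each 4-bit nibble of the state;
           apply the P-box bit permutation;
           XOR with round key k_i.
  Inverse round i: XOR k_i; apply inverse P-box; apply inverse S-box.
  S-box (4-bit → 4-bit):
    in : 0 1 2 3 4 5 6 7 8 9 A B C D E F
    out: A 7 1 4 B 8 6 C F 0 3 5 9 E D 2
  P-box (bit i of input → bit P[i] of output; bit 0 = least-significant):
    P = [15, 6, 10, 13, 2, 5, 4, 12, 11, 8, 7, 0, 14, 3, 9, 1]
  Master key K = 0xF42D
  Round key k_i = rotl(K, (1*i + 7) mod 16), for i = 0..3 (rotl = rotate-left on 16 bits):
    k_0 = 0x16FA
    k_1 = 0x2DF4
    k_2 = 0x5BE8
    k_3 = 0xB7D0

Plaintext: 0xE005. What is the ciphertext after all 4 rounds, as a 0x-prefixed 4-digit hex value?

0x1DFD

s_0 = plaintext = 0xE005
s_1 = Round(s_0, k_0) = 0x65D9
s_2 = Round(s_1, k_1) = 0x3FCD
s_3 = Round(s_2, k_2) = 0x6CAC
s_4 = Round(s_3, k_3) = 0x1DFD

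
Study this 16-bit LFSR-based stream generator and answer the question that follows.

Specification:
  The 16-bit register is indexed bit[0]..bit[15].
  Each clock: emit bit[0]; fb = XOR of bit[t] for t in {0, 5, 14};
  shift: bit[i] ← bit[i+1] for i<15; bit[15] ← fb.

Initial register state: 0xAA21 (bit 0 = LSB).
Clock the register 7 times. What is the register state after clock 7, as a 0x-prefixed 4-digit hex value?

reg_0 = 0xAA21
clock 1: out=1, reg = 0x5510
clock 2: out=0, reg = 0xAA88
clock 3: out=0, reg = 0x5544
clock 4: out=0, reg = 0xAAA2
clock 5: out=0, reg = 0xD551
clock 6: out=1, reg = 0x6AA8
clock 7: out=0, reg = 0x3554

0x3554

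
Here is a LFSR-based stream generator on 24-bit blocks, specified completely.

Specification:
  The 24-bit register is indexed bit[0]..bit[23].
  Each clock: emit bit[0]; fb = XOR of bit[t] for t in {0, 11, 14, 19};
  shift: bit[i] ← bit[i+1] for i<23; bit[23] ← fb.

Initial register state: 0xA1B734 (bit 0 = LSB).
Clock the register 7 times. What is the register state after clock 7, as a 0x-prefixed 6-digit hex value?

reg_0 = 0xA1B734
clock 1: out=0, reg = 0x50DB9A
clock 2: out=0, reg = 0x286DCD
clock 3: out=1, reg = 0x1436E6
clock 4: out=0, reg = 0x0A1B73
clock 5: out=1, reg = 0x850DB9
clock 6: out=1, reg = 0x4286DC
clock 7: out=0, reg = 0x21436E

0x21436E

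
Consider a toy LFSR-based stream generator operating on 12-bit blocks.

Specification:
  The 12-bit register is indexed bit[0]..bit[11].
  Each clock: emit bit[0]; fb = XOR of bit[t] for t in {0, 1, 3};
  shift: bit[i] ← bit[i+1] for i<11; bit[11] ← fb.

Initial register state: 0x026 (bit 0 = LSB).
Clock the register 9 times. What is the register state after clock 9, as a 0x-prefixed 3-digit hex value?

reg_0 = 0x026
clock 1: out=0, reg = 0x813
clock 2: out=1, reg = 0x409
clock 3: out=1, reg = 0x204
clock 4: out=0, reg = 0x102
clock 5: out=0, reg = 0x881
clock 6: out=1, reg = 0xC40
clock 7: out=0, reg = 0x620
clock 8: out=0, reg = 0x310
clock 9: out=0, reg = 0x188

0x188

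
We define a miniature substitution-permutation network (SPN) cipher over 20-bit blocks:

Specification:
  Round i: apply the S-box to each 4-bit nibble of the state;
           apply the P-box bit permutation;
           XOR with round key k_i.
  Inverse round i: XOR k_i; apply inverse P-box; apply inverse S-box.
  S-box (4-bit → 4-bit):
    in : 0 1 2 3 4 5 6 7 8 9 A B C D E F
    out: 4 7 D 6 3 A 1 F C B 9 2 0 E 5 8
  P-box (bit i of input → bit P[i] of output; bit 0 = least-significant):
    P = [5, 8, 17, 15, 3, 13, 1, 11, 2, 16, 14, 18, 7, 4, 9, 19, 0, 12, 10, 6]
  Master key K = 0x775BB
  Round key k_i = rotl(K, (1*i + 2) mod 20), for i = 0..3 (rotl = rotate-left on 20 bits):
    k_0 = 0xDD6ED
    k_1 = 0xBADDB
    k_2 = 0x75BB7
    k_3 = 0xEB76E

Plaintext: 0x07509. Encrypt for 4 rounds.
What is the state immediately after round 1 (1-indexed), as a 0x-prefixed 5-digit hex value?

s_0 = plaintext = 0x07509
s_1 = Round(s_0, k_0) = 0x0515F
s_2 = Round(s_1, k_1) = 0x241CF
s_3 = Round(s_2, k_2) = 0x69F62
s_4 = Round(s_3, k_3) = 0x037D7

0x0515F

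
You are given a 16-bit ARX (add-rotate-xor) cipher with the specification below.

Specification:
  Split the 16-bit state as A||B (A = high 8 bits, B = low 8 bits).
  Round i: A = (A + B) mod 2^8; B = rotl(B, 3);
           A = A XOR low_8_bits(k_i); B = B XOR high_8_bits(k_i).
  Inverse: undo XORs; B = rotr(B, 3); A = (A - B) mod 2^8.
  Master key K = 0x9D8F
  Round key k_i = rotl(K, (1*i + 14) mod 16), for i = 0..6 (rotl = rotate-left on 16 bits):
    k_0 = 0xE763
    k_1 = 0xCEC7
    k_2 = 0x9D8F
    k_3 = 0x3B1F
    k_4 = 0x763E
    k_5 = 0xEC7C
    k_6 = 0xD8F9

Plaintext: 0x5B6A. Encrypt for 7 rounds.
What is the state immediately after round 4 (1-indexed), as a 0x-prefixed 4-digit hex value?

s_0 = plaintext = 0x5B6A
s_1 = Round(s_0, k_0) = 0xA6B4
s_2 = Round(s_1, k_1) = 0x9D6B
s_3 = Round(s_2, k_2) = 0x87C6
s_4 = Round(s_3, k_3) = 0x520D
s_5 = Round(s_4, k_4) = 0x611E
s_6 = Round(s_5, k_5) = 0x031C
s_7 = Round(s_6, k_6) = 0xE638

0x520D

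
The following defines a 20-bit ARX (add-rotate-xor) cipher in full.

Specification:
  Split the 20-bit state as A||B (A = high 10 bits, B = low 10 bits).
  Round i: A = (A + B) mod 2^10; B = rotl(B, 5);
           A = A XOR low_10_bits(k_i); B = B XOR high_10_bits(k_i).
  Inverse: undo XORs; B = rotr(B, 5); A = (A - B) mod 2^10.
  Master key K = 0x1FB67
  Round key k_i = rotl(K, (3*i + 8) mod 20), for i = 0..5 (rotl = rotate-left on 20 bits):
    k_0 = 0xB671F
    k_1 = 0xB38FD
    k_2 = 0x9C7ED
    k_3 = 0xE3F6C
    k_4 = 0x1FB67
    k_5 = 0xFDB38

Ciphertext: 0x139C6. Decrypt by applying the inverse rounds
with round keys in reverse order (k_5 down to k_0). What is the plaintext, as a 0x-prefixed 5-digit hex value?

s_0 = ciphertext = 0x139C6
s_1 = InvRound(s_0, k_5) = 0x59611
s_2 = InvRound(s_1, k_4) = 0x03DF3
s_3 = InvRound(s_2, k_3) = 0xF4393
s_4 = InvRound(s_3, k_2) = 0xFB84F
s_5 = InvRound(s_4, k_1) = 0xB7C34
s_6 = InvRound(s_5, k_0) = 0x025B7

0x025B7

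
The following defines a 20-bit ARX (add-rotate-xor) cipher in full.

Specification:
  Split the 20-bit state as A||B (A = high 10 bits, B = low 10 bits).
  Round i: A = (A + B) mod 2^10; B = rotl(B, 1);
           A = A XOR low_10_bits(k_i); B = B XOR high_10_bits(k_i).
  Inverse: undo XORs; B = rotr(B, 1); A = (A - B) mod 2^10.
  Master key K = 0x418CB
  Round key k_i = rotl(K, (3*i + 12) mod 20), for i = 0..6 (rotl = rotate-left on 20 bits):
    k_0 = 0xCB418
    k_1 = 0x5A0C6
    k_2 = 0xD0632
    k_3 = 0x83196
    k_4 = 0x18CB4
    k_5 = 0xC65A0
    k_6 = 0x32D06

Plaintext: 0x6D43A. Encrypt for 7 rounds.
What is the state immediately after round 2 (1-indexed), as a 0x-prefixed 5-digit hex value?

0x65BDB

s_0 = plaintext = 0x6D43A
s_1 = Round(s_0, k_0) = 0x7DF59
s_2 = Round(s_1, k_1) = 0x65BDB
s_3 = Round(s_2, k_2) = 0xD0CF6
s_4 = Round(s_3, k_3) = 0x6BFE0
s_5 = Round(s_4, k_4) = 0x4EFA2
s_6 = Round(s_5, k_5) = 0x5F45C
s_7 = Round(s_6, k_6) = 0x37C73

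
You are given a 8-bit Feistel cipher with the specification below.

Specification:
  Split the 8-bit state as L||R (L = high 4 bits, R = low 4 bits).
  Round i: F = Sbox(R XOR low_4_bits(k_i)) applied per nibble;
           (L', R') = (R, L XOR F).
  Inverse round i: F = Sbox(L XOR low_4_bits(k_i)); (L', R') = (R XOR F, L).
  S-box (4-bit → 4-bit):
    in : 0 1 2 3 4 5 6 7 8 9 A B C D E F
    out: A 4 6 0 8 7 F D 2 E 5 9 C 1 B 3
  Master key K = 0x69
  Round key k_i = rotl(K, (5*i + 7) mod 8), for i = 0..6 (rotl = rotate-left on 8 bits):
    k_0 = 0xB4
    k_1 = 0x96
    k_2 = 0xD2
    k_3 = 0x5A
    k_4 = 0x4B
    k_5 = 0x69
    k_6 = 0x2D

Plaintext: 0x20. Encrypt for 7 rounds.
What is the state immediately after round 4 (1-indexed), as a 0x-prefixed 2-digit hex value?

0x15

s_0 = plaintext = 0x20
s_1 = Round(s_0, k_0) = 0x0A
s_2 = Round(s_1, k_1) = 0xAC
s_3 = Round(s_2, k_2) = 0xC1
s_4 = Round(s_3, k_3) = 0x15
s_5 = Round(s_4, k_4) = 0x5A
s_6 = Round(s_5, k_5) = 0xA5
s_7 = Round(s_6, k_6) = 0x58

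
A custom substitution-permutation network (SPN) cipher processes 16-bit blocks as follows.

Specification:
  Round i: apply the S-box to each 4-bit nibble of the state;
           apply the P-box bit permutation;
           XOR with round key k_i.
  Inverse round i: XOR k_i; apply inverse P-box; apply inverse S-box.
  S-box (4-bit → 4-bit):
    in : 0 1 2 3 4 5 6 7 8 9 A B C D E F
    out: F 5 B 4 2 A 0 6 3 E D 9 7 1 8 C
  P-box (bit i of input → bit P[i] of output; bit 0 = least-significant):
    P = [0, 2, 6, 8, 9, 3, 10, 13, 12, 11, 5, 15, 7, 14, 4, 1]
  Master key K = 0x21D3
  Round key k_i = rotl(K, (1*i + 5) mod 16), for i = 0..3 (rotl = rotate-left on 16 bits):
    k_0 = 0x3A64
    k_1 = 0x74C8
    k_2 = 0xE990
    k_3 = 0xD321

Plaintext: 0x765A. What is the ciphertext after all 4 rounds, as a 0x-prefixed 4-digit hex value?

s_0 = plaintext = 0x765A
s_1 = Round(s_0, k_0) = 0x5B3D
s_2 = Round(s_1, k_1) = 0xA0CB
s_3 = Round(s_2, k_2) = 0x762B
s_4 = Round(s_3, k_3) = 0xB038

0xB038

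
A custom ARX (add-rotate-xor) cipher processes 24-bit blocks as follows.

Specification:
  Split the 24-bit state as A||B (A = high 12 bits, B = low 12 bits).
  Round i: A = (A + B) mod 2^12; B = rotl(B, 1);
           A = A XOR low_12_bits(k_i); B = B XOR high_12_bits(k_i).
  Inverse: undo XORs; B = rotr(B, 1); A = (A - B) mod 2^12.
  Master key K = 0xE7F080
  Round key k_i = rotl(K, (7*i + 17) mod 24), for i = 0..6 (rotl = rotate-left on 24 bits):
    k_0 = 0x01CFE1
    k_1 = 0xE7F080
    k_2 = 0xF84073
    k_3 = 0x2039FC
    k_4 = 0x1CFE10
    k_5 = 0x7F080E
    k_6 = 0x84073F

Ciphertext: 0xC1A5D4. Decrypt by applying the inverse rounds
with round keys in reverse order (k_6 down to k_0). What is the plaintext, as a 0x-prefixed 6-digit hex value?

0xF40C4B

s_0 = ciphertext = 0xC1A5D4
s_1 = InvRound(s_0, k_6) = 0x45B6CA
s_2 = InvRound(s_1, k_5) = 0xBB809D
s_3 = InvRound(s_2, k_4) = 0x4FF0A9
s_4 = InvRound(s_3, k_3) = 0xBAE155
s_5 = InvRound(s_4, k_2) = 0xC75F68
s_6 = InvRound(s_5, k_1) = 0x46A88B
s_7 = InvRound(s_6, k_0) = 0xF40C4B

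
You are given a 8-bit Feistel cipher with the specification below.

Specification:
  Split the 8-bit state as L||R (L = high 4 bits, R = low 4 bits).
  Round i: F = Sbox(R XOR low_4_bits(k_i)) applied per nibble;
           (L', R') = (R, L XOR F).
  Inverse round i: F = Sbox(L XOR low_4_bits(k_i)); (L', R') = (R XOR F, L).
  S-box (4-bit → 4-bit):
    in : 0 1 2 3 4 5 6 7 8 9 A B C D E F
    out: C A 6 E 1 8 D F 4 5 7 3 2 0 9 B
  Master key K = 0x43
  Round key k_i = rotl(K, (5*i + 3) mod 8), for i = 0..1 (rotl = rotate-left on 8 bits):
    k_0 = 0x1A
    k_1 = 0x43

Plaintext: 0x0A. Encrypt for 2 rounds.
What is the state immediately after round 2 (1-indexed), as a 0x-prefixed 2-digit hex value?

s_0 = plaintext = 0x0A
s_1 = Round(s_0, k_0) = 0xAC
s_2 = Round(s_1, k_1) = 0xC1

0xC1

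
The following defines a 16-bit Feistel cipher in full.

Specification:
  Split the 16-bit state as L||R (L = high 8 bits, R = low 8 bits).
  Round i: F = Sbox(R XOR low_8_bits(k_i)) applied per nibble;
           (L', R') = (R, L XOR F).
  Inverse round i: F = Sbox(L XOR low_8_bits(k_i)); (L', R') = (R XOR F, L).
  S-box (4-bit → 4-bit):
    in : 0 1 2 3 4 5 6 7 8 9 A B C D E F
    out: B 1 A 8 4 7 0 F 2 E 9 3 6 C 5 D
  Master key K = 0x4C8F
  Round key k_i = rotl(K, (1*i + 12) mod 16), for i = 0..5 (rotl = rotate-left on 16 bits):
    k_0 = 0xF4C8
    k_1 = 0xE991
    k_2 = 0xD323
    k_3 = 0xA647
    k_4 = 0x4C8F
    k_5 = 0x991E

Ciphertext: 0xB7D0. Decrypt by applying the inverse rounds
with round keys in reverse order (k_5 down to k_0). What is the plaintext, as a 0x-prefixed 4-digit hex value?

s_0 = ciphertext = 0xB7D0
s_1 = InvRound(s_0, k_5) = 0x4EB7
s_2 = InvRound(s_1, k_4) = 0xD64E
s_3 = InvRound(s_2, k_3) = 0xAFD6
s_4 = InvRound(s_3, k_2) = 0xF0AF
s_5 = InvRound(s_4, k_1) = 0xAEF0
s_6 = InvRound(s_5, k_0) = 0xF0AE

0xF0AE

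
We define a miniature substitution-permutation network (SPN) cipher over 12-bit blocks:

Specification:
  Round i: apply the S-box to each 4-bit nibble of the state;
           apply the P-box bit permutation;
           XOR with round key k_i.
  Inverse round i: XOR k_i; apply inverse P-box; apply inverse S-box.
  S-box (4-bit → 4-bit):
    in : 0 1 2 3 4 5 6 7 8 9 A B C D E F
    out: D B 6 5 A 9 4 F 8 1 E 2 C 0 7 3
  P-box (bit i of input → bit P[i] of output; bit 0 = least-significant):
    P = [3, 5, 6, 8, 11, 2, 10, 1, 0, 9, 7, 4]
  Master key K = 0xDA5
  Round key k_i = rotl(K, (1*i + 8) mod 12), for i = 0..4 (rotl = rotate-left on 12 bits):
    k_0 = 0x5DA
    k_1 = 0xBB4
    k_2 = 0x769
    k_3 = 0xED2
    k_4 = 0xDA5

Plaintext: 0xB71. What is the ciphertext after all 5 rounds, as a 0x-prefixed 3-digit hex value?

s_0 = plaintext = 0xB71
s_1 = Round(s_0, k_0) = 0xAF4
s_2 = Round(s_1, k_1) = 0x000
s_3 = Round(s_2, k_2) = 0xAB2
s_4 = Round(s_3, k_3) = 0xC26
s_5 = Round(s_4, k_4) = 0x971

0x971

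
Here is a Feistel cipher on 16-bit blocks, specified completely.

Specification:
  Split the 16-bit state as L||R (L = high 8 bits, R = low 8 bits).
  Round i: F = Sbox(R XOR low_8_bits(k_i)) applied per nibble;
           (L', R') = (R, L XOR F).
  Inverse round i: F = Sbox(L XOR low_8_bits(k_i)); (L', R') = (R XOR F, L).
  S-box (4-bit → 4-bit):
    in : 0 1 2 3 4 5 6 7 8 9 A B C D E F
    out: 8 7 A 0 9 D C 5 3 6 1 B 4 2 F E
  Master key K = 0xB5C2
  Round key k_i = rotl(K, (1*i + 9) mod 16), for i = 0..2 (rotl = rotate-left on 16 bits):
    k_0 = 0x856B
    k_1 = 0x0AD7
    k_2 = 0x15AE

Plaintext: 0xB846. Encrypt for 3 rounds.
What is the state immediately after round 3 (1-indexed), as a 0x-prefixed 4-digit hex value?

s_0 = plaintext = 0xB846
s_1 = Round(s_0, k_0) = 0x461A
s_2 = Round(s_1, k_1) = 0x1A04
s_3 = Round(s_2, k_2) = 0x040B

0x040B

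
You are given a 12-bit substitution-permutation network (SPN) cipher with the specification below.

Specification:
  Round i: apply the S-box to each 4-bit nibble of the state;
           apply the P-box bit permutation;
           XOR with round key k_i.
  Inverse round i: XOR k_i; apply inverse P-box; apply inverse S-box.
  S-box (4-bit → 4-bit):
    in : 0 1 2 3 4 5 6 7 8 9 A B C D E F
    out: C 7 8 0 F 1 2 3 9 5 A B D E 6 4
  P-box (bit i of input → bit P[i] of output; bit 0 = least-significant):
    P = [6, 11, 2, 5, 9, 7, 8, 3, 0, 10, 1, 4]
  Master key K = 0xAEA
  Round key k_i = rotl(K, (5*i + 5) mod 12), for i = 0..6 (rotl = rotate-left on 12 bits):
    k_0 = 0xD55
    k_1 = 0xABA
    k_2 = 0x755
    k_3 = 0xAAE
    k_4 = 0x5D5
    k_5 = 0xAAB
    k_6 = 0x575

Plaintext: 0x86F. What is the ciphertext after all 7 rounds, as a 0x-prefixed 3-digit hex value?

s_0 = plaintext = 0x86F
s_1 = Round(s_0, k_0) = 0xDC0
s_2 = Round(s_1, k_1) = 0xD84
s_3 = Round(s_2, k_2) = 0x92B
s_4 = Round(s_3, k_3) = 0x2C5
s_5 = Round(s_4, k_4) = 0x68D
s_6 = Round(s_5, k_5) = 0x487
s_7 = Round(s_6, k_6) = 0xB2E

0xB2E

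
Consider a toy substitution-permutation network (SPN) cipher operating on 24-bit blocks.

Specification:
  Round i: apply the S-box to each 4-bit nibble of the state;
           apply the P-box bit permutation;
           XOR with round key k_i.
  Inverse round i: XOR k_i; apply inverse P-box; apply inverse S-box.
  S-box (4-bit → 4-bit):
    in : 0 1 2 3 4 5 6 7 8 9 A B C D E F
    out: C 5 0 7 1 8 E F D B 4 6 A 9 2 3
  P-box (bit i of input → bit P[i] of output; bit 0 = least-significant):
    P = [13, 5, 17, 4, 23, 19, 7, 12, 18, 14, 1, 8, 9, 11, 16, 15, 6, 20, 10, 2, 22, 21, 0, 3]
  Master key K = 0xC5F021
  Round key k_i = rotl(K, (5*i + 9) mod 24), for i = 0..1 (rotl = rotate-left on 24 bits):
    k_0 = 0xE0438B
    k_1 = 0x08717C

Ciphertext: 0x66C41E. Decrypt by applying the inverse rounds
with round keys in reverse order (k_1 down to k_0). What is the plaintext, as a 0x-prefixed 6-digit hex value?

0x5F3552

s_0 = ciphertext = 0x66C41E
s_1 = InvRound(s_0, k_1) = 0xF158C3
s_2 = InvRound(s_1, k_0) = 0x5F3552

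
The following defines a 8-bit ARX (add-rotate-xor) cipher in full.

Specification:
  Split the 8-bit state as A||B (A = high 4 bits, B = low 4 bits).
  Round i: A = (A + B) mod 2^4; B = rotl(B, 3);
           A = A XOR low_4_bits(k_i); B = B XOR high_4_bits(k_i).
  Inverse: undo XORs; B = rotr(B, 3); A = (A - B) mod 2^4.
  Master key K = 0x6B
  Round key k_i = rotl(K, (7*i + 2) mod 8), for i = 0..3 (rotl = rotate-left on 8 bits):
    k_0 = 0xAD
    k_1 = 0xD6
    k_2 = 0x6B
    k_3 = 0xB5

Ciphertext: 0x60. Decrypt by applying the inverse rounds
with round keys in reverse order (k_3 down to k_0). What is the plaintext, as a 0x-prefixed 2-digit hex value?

0xFA

s_0 = ciphertext = 0x60
s_1 = InvRound(s_0, k_3) = 0xC7
s_2 = InvRound(s_1, k_2) = 0x52
s_3 = InvRound(s_2, k_1) = 0x4F
s_4 = InvRound(s_3, k_0) = 0xFA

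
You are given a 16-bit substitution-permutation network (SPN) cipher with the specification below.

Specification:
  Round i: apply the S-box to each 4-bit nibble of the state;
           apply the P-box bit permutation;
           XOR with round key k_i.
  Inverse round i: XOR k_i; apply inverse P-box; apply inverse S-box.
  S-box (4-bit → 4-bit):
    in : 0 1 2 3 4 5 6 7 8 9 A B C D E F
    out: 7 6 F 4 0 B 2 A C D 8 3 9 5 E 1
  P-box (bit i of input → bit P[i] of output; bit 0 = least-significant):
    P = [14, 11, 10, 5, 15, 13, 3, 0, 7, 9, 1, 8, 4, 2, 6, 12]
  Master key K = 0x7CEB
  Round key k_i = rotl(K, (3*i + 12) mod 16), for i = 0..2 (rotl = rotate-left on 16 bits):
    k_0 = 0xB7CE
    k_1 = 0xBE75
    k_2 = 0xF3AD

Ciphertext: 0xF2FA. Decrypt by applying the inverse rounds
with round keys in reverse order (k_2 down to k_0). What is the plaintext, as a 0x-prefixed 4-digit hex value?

s_0 = ciphertext = 0xF2FA
s_1 = InvRound(s_0, k_2) = 0x08A4
s_2 = InvRound(s_1, k_1) = 0x9B53
s_3 = InvRound(s_2, k_0) = 0xBFE1

0xBFE1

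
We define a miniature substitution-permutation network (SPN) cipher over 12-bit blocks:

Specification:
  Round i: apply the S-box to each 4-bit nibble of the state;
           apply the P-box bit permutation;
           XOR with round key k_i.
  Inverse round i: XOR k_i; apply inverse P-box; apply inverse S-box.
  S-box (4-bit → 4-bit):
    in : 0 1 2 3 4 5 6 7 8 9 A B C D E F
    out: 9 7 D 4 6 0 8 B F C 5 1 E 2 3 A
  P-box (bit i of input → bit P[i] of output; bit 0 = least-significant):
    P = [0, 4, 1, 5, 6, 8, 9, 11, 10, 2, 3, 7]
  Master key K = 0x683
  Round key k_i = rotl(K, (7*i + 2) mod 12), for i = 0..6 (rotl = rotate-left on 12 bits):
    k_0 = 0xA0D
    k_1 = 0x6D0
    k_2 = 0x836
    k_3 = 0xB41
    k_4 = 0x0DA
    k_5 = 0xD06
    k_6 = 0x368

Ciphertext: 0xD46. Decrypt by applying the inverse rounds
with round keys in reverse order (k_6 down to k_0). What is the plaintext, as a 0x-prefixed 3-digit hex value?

0x885

s_0 = ciphertext = 0xD46
s_1 = InvRound(s_0, k_6) = 0x199
s_2 = InvRound(s_1, k_5) = 0x861
s_3 = InvRound(s_2, k_4) = 0x968
s_4 = InvRound(s_3, k_3) = 0x330
s_5 = InvRound(s_4, k_2) = 0xDC3
s_6 = InvRound(s_5, k_1) = 0x5C1
s_7 = InvRound(s_6, k_0) = 0x885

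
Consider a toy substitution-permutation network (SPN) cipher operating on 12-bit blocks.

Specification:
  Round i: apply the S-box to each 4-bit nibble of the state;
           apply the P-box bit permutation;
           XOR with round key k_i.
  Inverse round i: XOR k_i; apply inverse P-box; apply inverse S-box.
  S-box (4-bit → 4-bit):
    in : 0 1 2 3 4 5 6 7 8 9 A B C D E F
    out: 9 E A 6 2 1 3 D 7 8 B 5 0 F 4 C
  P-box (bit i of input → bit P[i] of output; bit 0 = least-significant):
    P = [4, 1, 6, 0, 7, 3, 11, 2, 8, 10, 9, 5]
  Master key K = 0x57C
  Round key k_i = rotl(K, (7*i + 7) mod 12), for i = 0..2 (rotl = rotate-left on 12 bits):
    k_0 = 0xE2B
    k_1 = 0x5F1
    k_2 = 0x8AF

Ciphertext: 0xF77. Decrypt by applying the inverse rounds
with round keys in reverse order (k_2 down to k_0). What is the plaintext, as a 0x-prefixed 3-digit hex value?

s_0 = ciphertext = 0xF77
s_1 = InvRound(s_0, k_2) = 0x86B
s_2 = InvRound(s_1, k_1) = 0x686
s_3 = InvRound(s_2, k_0) = 0x9D9

0x9D9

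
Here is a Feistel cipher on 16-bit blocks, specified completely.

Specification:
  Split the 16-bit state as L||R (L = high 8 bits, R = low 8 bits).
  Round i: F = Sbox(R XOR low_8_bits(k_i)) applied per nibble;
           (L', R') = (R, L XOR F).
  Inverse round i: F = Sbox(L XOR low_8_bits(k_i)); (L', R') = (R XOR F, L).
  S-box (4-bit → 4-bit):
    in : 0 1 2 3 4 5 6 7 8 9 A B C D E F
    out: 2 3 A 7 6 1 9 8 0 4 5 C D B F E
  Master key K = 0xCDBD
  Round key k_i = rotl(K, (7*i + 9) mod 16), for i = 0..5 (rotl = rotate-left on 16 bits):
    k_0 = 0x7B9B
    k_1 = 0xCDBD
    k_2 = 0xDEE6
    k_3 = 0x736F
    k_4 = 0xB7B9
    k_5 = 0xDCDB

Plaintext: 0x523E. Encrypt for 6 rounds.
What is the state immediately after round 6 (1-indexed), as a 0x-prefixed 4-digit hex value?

s_0 = plaintext = 0x523E
s_1 = Round(s_0, k_0) = 0x3E03
s_2 = Round(s_1, k_1) = 0x03F1
s_3 = Round(s_2, k_2) = 0xF13B
s_4 = Round(s_3, k_3) = 0x3BE7
s_5 = Round(s_4, k_4) = 0xE724
s_6 = Round(s_5, k_5) = 0x2409

0x2409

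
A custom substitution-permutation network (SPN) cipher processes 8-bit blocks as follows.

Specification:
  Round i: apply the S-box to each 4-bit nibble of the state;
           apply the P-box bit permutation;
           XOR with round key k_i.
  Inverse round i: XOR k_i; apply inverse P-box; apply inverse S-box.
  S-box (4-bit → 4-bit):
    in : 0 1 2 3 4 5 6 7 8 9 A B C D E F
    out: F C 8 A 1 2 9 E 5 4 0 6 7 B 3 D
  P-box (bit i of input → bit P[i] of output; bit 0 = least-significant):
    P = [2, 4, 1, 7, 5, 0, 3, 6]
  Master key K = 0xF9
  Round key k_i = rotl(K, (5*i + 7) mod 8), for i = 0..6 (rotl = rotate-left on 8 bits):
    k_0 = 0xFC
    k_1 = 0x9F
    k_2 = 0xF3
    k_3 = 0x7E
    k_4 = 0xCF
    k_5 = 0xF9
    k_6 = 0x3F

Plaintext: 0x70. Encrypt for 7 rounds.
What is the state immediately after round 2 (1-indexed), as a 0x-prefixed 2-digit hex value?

s_0 = plaintext = 0x70
s_1 = Round(s_0, k_0) = 0x23
s_2 = Round(s_1, k_1) = 0x4F
s_3 = Round(s_2, k_2) = 0x55
s_4 = Round(s_3, k_3) = 0x6F
s_5 = Round(s_4, k_4) = 0x29
s_6 = Round(s_5, k_5) = 0xBB
s_7 = Round(s_6, k_6) = 0x24

0x4F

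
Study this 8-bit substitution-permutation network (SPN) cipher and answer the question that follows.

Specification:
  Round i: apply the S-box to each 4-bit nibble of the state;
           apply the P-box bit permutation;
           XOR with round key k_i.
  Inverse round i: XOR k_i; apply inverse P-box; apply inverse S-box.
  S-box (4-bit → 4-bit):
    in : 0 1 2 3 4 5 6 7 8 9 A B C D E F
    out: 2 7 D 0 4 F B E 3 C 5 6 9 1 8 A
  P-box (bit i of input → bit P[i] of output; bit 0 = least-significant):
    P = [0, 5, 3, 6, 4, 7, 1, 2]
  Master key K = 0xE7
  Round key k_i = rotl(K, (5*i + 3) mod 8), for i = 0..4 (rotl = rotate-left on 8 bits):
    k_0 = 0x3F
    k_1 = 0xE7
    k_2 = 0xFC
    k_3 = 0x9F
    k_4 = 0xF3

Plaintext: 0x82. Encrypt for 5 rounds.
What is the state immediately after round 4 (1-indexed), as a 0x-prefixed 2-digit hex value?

s_0 = plaintext = 0x82
s_1 = Round(s_0, k_0) = 0xE6
s_2 = Round(s_1, k_1) = 0x82
s_3 = Round(s_2, k_2) = 0x25
s_4 = Round(s_3, k_3) = 0xE0
s_5 = Round(s_4, k_4) = 0xD7

0xE0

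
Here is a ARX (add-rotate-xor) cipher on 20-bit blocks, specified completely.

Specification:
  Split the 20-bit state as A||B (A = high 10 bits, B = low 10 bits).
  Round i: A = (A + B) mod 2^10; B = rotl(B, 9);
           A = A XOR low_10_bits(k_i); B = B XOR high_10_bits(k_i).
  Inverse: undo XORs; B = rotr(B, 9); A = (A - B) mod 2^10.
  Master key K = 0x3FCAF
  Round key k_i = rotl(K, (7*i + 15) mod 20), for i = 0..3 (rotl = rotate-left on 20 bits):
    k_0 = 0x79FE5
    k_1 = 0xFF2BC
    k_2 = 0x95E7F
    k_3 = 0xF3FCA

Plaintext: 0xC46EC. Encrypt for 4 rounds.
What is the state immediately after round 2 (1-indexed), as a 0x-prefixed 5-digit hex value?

0x055B4

s_0 = plaintext = 0xC46EC
s_1 = Round(s_0, k_0) = 0x86091
s_2 = Round(s_1, k_1) = 0x055B4
s_3 = Round(s_2, k_2) = 0xEDA8D
s_4 = Round(s_3, k_3) = 0x62489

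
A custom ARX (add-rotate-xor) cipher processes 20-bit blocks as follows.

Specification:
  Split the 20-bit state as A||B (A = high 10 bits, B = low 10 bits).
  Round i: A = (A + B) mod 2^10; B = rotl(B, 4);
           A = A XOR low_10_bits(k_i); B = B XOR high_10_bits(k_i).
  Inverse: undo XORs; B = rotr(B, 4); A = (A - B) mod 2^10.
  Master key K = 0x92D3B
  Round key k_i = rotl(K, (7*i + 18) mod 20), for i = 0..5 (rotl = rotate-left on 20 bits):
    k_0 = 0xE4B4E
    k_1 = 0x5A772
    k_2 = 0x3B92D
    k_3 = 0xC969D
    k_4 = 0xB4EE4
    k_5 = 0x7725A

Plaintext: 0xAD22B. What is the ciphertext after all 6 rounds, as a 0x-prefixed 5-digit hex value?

s_0 = plaintext = 0xAD22B
s_1 = Round(s_0, k_0) = 0xE452A
s_2 = Round(s_1, k_1) = 0xF27CD
s_3 = Round(s_2, k_2) = 0xAEC31
s_4 = Round(s_3, k_3) = 0x1C435
s_5 = Round(s_4, k_4) = 0x90983
s_6 = Round(s_5, k_5) = 0x67DEA

0x67DEA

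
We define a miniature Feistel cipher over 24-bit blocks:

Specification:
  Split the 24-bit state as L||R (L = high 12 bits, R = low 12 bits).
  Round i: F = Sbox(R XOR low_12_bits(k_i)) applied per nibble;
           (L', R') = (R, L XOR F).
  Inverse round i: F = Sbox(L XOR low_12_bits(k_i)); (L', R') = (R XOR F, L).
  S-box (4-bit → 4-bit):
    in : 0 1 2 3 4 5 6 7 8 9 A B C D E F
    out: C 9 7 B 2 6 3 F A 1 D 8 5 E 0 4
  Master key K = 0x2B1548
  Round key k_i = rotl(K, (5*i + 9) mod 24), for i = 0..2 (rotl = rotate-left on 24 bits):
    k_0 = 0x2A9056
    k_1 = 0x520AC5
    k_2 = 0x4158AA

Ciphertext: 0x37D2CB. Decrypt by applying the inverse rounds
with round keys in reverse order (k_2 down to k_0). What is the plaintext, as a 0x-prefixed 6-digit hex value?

s_0 = ciphertext = 0x37D2CB
s_1 = InvRound(s_0, k_2) = 0xA2437D
s_2 = InvRound(s_1, k_1) = 0xF74A24
s_3 = InvRound(s_2, k_0) = 0xE53F74

0xE53F74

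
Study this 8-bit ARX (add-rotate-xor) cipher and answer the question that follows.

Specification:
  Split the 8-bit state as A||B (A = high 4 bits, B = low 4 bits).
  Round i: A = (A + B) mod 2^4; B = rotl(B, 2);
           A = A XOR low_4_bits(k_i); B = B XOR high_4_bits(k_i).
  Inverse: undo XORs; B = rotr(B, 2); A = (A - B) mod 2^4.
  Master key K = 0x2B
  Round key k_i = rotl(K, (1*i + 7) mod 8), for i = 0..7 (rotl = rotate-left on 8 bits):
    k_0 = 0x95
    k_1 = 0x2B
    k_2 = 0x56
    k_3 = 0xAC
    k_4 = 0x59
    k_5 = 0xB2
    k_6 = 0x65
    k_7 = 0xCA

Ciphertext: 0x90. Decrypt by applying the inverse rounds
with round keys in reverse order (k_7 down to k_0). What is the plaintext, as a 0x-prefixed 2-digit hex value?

0xC0

s_0 = ciphertext = 0x90
s_1 = InvRound(s_0, k_7) = 0x03
s_2 = InvRound(s_1, k_6) = 0x05
s_3 = InvRound(s_2, k_5) = 0x7B
s_4 = InvRound(s_3, k_4) = 0x3B
s_5 = InvRound(s_4, k_3) = 0xB4
s_6 = InvRound(s_5, k_2) = 0x94
s_7 = InvRound(s_6, k_1) = 0x99
s_8 = InvRound(s_7, k_0) = 0xC0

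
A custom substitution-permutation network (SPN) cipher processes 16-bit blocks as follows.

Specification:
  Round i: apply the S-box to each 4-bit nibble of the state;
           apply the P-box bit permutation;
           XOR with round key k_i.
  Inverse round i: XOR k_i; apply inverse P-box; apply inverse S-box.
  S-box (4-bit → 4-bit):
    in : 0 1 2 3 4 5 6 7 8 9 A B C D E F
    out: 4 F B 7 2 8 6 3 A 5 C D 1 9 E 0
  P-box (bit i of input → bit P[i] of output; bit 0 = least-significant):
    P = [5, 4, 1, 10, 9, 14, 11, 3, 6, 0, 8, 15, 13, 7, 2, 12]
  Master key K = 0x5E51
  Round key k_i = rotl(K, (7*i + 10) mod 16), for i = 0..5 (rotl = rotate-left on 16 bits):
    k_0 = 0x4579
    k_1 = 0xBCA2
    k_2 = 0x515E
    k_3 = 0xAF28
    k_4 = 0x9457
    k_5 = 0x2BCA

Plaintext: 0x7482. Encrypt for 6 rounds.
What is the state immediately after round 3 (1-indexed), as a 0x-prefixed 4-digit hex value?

0x1D68

s_0 = plaintext = 0x7482
s_1 = Round(s_0, k_0) = 0x21C0
s_2 = Round(s_1, k_1) = 0x0F61
s_3 = Round(s_2, k_2) = 0x1D68
s_4 = Round(s_3, k_3) = 0x53FC
s_5 = Round(s_4, k_4) = 0x8536
s_6 = Round(s_5, k_5) = 0xF158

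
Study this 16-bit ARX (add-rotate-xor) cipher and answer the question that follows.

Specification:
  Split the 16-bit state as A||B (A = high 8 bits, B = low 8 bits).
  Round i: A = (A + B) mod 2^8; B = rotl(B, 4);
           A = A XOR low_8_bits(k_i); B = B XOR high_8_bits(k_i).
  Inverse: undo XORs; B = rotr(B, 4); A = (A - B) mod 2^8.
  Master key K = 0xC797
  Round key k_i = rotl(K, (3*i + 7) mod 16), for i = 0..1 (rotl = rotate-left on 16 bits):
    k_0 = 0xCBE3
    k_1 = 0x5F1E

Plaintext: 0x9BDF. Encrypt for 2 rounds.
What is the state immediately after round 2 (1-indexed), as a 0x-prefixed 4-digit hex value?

s_0 = plaintext = 0x9BDF
s_1 = Round(s_0, k_0) = 0x9936
s_2 = Round(s_1, k_1) = 0xD13C

0xD13C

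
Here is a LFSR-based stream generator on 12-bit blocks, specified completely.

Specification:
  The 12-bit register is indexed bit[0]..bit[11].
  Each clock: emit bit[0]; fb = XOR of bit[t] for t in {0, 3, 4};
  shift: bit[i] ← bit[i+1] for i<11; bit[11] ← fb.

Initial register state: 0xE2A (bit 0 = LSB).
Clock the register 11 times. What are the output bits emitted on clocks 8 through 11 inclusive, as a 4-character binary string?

reg_0 = 0xE2A
clock 1: out=0, reg = 0xF15
clock 2: out=1, reg = 0x78A
clock 3: out=0, reg = 0xBC5
clock 4: out=1, reg = 0xDE2
clock 5: out=0, reg = 0x6F1
clock 6: out=1, reg = 0x378
clock 7: out=0, reg = 0x1BC
clock 8: out=0, reg = 0x0DE
clock 9: out=0, reg = 0x06F
clock 10: out=1, reg = 0x037
clock 11: out=1, reg = 0x01B

0011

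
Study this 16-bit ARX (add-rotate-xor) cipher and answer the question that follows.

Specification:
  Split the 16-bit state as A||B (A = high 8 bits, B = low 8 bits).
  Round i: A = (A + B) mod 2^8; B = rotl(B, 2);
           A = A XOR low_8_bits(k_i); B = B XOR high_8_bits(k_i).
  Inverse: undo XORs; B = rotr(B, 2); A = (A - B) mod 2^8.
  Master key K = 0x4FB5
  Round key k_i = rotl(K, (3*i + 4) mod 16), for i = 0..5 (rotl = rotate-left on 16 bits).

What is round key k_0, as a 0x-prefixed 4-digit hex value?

K = 0x4FB5
k_0 = rotl(K, (3*0+4) mod 16) = rotl(K, 4) = 0xFB54

0xFB54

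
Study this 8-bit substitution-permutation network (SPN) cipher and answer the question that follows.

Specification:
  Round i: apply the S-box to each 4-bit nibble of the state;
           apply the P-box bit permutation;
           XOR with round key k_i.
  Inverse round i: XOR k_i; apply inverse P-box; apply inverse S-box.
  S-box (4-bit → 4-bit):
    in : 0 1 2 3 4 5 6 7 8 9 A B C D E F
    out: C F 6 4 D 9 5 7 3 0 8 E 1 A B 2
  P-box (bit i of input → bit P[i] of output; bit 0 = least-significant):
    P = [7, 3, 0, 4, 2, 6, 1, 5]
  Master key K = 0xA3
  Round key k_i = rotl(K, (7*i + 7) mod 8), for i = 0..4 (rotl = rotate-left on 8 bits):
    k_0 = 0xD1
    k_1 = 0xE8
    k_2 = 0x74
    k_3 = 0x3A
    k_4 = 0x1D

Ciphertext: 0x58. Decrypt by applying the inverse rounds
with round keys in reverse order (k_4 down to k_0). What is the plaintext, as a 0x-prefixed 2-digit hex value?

s_0 = ciphertext = 0x58
s_1 = InvRound(s_0, k_4) = 0x83
s_2 = InvRound(s_1, k_3) = 0xA1
s_3 = InvRound(s_2, k_2) = 0x84
s_4 = InvRound(s_3, k_1) = 0xEF
s_5 = InvRound(s_4, k_0) = 0x4D

0x4D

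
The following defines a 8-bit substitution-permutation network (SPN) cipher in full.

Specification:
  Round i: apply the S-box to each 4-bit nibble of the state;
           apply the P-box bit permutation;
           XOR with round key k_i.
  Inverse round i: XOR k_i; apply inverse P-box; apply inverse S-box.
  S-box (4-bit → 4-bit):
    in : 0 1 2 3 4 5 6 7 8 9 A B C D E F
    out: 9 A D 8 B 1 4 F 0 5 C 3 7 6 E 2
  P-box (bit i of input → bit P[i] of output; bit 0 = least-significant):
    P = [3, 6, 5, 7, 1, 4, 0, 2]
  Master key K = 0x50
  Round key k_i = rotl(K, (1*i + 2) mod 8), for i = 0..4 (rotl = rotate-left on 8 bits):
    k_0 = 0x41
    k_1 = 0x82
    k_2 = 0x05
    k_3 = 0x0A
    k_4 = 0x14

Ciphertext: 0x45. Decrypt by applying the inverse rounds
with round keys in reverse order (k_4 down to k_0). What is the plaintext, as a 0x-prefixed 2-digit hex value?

0xCF

s_0 = ciphertext = 0x45
s_1 = InvRound(s_0, k_4) = 0xDF
s_2 = InvRound(s_1, k_3) = 0xE1
s_3 = InvRound(s_2, k_2) = 0x3E
s_4 = InvRound(s_3, k_1) = 0x12
s_5 = InvRound(s_4, k_0) = 0xCF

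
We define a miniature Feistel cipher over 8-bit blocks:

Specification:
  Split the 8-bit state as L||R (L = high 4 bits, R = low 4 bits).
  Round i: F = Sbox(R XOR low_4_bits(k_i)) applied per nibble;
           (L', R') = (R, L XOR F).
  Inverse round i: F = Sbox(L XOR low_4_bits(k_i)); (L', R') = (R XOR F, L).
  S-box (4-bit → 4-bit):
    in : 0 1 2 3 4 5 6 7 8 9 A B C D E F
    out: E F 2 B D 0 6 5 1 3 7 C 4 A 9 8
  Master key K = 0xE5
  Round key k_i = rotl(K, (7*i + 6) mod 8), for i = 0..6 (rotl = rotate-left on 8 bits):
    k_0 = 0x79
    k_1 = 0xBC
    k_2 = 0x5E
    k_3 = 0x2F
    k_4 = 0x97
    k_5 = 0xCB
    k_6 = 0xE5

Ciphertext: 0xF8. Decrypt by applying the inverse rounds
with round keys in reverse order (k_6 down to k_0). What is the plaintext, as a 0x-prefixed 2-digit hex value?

s_0 = ciphertext = 0xF8
s_1 = InvRound(s_0, k_6) = 0xFF
s_2 = InvRound(s_1, k_5) = 0x2F
s_3 = InvRound(s_2, k_4) = 0xF2
s_4 = InvRound(s_3, k_3) = 0xCF
s_5 = InvRound(s_4, k_2) = 0xDC
s_6 = InvRound(s_5, k_1) = 0x3D
s_7 = InvRound(s_6, k_0) = 0xA3

0xA3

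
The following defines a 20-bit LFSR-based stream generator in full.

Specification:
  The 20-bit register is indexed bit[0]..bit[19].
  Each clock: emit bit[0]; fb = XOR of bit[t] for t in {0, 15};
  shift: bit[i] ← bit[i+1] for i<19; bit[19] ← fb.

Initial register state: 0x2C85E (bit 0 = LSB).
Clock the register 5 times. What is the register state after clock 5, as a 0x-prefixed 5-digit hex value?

reg_0 = 0x2C85E
clock 1: out=0, reg = 0x9642F
clock 2: out=1, reg = 0xCB217
clock 3: out=1, reg = 0x6590B
clock 4: out=1, reg = 0xB2C85
clock 5: out=1, reg = 0xD9642

0xD9642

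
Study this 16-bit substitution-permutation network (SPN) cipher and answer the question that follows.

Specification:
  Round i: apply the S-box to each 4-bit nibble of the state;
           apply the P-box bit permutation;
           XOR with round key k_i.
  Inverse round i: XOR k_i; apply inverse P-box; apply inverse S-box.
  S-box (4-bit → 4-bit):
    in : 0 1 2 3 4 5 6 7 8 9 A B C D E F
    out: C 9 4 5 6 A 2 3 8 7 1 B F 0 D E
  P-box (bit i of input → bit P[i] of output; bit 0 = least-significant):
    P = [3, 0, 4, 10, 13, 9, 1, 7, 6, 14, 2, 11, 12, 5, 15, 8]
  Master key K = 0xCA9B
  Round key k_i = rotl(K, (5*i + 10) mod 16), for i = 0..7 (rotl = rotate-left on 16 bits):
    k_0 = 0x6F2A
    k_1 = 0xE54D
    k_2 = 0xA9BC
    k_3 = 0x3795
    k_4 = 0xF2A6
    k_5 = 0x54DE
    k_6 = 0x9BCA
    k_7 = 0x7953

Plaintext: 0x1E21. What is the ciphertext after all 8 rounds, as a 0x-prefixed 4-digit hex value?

s_0 = plaintext = 0x1E21
s_1 = Round(s_0, k_0) = 0x7264
s_2 = Round(s_1, k_1) = 0xF778
s_3 = Round(s_2, k_2) = 0x4EDC
s_4 = Round(s_3, k_3) = 0xBBE8
s_5 = Round(s_4, k_4) = 0x8F44
s_6 = Round(s_5, k_5) = 0x1FC9
s_7 = Round(s_6, k_6) = 0xE055
s_8 = Round(s_7, k_7) = 0xE6D6

0xE6D6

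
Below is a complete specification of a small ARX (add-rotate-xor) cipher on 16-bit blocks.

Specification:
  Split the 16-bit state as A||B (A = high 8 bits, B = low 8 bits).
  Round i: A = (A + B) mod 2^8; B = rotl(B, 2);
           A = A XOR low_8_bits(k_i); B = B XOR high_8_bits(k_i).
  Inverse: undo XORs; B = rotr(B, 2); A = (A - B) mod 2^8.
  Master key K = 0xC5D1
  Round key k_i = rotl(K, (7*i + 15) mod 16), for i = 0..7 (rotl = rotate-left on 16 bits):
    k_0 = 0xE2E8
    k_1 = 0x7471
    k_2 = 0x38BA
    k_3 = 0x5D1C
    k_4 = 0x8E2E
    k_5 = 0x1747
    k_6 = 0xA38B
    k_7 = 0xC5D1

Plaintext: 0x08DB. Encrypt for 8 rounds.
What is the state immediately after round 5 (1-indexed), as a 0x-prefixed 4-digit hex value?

s_0 = plaintext = 0x08DB
s_1 = Round(s_0, k_0) = 0x0B8D
s_2 = Round(s_1, k_1) = 0xE942
s_3 = Round(s_2, k_2) = 0x9131
s_4 = Round(s_3, k_3) = 0xDE99
s_5 = Round(s_4, k_4) = 0x59E8
s_6 = Round(s_5, k_5) = 0x06B4
s_7 = Round(s_6, k_6) = 0x3171
s_8 = Round(s_7, k_7) = 0x7300

0x59E8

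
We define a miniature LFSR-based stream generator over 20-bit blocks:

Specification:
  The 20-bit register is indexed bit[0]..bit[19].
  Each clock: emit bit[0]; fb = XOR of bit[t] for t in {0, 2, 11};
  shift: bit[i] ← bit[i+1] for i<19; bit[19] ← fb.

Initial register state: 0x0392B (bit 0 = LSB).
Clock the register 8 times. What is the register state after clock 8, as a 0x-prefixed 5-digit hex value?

reg_0 = 0x0392B
clock 1: out=1, reg = 0x01C95
clock 2: out=1, reg = 0x80E4A
clock 3: out=0, reg = 0xC0725
clock 4: out=1, reg = 0x60392
clock 5: out=0, reg = 0x301C9
clock 6: out=1, reg = 0x980E4
clock 7: out=0, reg = 0xCC072
clock 8: out=0, reg = 0x66039

0x66039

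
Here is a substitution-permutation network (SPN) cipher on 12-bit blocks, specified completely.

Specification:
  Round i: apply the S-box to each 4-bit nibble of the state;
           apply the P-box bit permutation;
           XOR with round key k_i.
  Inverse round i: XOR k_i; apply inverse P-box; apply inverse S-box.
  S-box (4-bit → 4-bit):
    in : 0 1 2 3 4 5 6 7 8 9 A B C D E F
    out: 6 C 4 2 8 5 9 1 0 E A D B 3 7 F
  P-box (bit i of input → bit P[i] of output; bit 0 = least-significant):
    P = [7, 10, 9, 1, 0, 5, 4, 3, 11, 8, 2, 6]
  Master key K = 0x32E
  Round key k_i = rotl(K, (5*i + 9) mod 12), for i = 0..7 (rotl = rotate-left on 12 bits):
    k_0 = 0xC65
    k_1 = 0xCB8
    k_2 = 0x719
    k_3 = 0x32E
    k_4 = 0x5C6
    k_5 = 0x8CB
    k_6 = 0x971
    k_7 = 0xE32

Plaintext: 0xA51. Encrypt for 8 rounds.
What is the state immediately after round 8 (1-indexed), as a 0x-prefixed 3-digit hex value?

0x664

s_0 = plaintext = 0xA51
s_1 = Round(s_0, k_0) = 0xF36
s_2 = Round(s_1, k_1) = 0x55E
s_3 = Round(s_2, k_2) = 0x98C
s_4 = Round(s_3, k_3) = 0x6E8
s_5 = Round(s_4, k_4) = 0xDB7
s_6 = Round(s_5, k_5) = 0x152
s_7 = Round(s_6, k_6) = 0xB24
s_8 = Round(s_7, k_7) = 0x664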